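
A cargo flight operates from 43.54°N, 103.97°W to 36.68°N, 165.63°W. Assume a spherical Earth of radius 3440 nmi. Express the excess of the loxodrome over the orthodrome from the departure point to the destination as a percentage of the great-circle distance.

2.2%

Great circle: σ = 0.8128 rad → d_gc = Rσ = 2796.1 nmi
Rhumb: Δφ = -0.1197, Δλ = -1.0762, Δψ = -0.1568, q = Δφ/Δψ = 0.7637 → d_rh = R√(Δφ²+q²Δλ²) = 2857.1 nmi
Excess = (2857.1 − 2796.1) / 2796.1 = 61.0 / 2796.1 = 2.18% ≈ 2.2%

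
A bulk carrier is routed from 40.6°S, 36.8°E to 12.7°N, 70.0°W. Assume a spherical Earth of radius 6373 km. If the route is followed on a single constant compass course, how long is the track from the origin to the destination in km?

Rhumb course C = atan2(Δλ, Δψ) with Δψ = ln[tan(π/4+φ₂/2)/tan(π/4+φ₁/2)] = +1.0001, Δλ = -1.8640 → C = 298.22°
d = R·|Δφ| / |cos C| = 6373·0.93026 / 0.47279 = 12539 km

12539 km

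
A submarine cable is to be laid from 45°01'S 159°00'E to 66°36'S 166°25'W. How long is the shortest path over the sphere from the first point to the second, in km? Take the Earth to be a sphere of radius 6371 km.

3150 km

cos σ = sin φ₁ sin φ₂ + cos φ₁ cos φ₂ cos Δλ
      = sin(-45.02°)sin(-66.60°) + cos(-45.02°)cos(-66.60°)cos(34.58°) = 0.8803
σ = 28.324° → d = Rσ = 6371·0.49435 = 3150 km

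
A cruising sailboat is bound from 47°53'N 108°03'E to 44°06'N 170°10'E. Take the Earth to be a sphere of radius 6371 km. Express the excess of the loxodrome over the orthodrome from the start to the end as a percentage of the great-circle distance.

Great circle: σ = 0.7356 rad → d_gc = Rσ = 4686.3 km
Rhumb: Δφ = -0.0660, Δλ = +1.0841, Δψ = -0.0951, q = Δφ/Δψ = 0.6944 → d_rh = R√(Δφ²+q²Δλ²) = 4814.4 km
Excess = (4814.4 − 4686.3) / 4686.3 = 128.1 / 4686.3 = 2.73% ≈ 2.7%

2.7%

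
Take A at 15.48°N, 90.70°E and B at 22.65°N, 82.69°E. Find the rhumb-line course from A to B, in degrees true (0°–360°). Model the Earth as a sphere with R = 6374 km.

313.5°

Δψ = ln[tan(π/4+φ₂/2)/tan(π/4+φ₁/2)] = +0.1325
Δλ = -0.1398 rad (taken the short way round)
course = atan2(Δλ, Δψ) = 313.47°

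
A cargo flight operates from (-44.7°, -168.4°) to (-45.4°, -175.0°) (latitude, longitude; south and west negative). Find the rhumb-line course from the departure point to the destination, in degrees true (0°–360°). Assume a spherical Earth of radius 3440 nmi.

Δψ = ln[tan(π/4+φ₂/2)/tan(π/4+φ₁/2)] = -0.0173
Δλ = -0.1152 rad (taken the short way round)
course = atan2(Δλ, Δψ) = 261.46°

261.5°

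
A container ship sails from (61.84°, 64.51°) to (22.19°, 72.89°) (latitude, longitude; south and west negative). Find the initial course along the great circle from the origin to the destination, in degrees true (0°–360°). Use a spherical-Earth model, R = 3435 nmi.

N = sin Δλ·cos φ₂ = +0.1349;  D = cos φ₁ sin φ₂ − sin φ₁ cos φ₂ cos Δλ = -0.6294
initial course = atan2(N, D) = 167.90°

167.9°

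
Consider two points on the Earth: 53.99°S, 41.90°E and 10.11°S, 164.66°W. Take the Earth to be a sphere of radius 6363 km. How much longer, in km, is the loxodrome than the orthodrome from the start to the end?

Great circle: cos σ = sin φ₁ sin φ₂ + cos φ₁ cos φ₂ cos Δλ,  σ = 1.9560 rad → d_gc = 12445.8 km
Rhumb line: Δψ = +0.9465, q = Δφ/Δψ = 0.8091, d_rh = R√(Δφ²+q²Δλ²) = 14623.8 km
Excess = 14623.8 − 12445.8 = 2178.0 ≈ 2178 km

2178 km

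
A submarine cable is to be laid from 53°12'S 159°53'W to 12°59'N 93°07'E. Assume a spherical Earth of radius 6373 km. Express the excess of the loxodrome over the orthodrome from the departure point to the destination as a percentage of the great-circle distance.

3.3%

Great circle: σ = 1.9290 rad → d_gc = Rσ = 12293.3 km
Rhumb: Δφ = +1.1551, Δλ = -1.8675, Δψ = +1.3292, q = Δφ/Δψ = 0.8690 → d_rh = R√(Δφ²+q²Δλ²) = 12695.1 km
Excess = (12695.1 − 12293.3) / 12293.3 = 401.8 / 12293.3 = 3.27% ≈ 3.3%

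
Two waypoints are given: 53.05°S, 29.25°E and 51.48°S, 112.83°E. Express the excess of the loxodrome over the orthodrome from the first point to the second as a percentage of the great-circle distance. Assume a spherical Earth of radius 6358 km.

6.3%

Great circle: σ = 0.8405 rad → d_gc = Rσ = 5343.7 km
Rhumb: Δφ = +0.0274, Δλ = +1.4587, Δψ = +0.0448, q = Δφ/Δψ = 0.6119 → d_rh = R√(Δφ²+q²Δλ²) = 5678.1 km
Excess = (5678.1 − 5343.7) / 5343.7 = 334.4 / 5343.7 = 6.26% ≈ 6.3%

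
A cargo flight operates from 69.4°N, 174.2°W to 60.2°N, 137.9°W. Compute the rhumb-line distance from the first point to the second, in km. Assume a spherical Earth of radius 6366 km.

1982 km

Δψ = ln[tan(π/4+φ₂/2)/tan(π/4+φ₁/2)] = -0.3813;  Δφ = -0.1606 rad,  Δλ = +0.6336 rad
q = Δφ/Δψ = 0.4211
d = R·√(Δφ² + q²Δλ²) = 6366·0.31141 = 1982 km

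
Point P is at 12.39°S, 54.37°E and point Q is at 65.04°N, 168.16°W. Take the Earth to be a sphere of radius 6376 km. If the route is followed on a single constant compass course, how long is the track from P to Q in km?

Rhumb course C = atan2(Δλ, Δψ) with Δψ = ln[tan(π/4+φ₂/2)/tan(π/4+φ₁/2)] = +1.7261, Δλ = +2.3993 → C = 54.27°
d = R·|Δφ| / |cos C| = 6376·1.35141 / 0.58398 = 14755 km

14755 km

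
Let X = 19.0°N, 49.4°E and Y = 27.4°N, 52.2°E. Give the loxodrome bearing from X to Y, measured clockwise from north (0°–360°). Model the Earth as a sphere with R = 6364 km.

17.0°

Meridional parts: M(φ₁)=+0.3379, M(φ₂)=+0.4976 → ΔM = +0.1597;  Δλ = +0.0489 rad
tan C = Δλ / ΔM = +0.3060 → C = 17.01°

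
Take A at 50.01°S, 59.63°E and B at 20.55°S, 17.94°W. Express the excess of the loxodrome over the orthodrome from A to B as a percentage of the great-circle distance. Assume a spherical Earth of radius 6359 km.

Great circle: σ = 1.1610 rad → d_gc = Rσ = 7382.5 km
Rhumb: Δφ = +0.5142, Δλ = -1.3539, Δψ = +0.6443, q = Δφ/Δψ = 0.7980 → d_rh = R√(Δφ²+q²Δλ²) = 7608.3 km
Excess = (7608.3 − 7382.5) / 7382.5 = 225.8 / 7382.5 = 3.06% ≈ 3.1%

3.1%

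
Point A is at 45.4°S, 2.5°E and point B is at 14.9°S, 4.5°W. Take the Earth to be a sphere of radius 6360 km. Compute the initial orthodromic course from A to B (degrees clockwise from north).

N = sin Δλ·cos φ₂ = -0.1178;  D = cos φ₁ sin φ₂ − sin φ₁ cos φ₂ cos Δλ = +0.5024
initial course = atan2(N, D) = 346.81°

346.8°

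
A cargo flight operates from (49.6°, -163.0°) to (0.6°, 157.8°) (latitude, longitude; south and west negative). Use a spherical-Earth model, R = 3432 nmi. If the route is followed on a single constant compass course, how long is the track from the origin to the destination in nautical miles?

Rhumb course C = atan2(Δλ, Δψ) with Δψ = ln[tan(π/4+φ₂/2)/tan(π/4+φ₁/2)] = -0.9894, Δλ = -0.6842 → C = 214.66°
d = R·|Δφ| / |cos C| = 3432·0.85521 / 0.82250 = 3568 nmi

3568 nmi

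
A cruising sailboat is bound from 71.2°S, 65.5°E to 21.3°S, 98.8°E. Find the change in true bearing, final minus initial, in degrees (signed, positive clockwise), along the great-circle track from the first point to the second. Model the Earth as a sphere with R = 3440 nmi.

-26.8°

Initial bearing θ₁ = atan2(sin Δλ cos φ₂, cos φ₁ sin φ₂ − sin φ₁ cos φ₂ cos Δλ) = 39.52°
Final bearing θ₂ = (initial bearing from the destination back to the start) + 180° = 12.72°
Δθ = θ₂ − θ₁ = -26.8°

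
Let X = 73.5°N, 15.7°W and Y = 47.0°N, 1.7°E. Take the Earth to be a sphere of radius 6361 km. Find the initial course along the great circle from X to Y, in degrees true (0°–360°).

N = sin Δλ·cos φ₂ = +0.2039;  D = cos φ₁ sin φ₂ − sin φ₁ cos φ₂ cos Δλ = -0.4163
initial course = atan2(N, D) = 153.90°

153.9°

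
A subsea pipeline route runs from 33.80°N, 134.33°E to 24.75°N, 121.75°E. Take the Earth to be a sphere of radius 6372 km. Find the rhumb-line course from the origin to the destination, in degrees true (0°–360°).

230.4°

Meridional parts: M(φ₁)=+0.6275, M(φ₂)=+0.4461 → ΔM = -0.1814;  Δλ = -0.2196 rad
tan C = Δλ / ΔM = +1.2105 → C = 230.44°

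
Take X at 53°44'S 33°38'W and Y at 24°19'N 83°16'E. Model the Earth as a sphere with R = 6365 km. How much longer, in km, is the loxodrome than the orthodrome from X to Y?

Great circle: cos σ = sin φ₁ sin φ₂ + cos φ₁ cos φ₂ cos Δλ,  σ = 2.1845 rad → d_gc = 13904.3 km
Rhumb line: Δψ = +1.5540, q = Δφ/Δψ = 0.8766, d_rh = R√(Δφ²+q²Δλ²) = 14309.6 km
Excess = 14309.6 − 13904.3 = 405.3 ≈ 405 km

405 km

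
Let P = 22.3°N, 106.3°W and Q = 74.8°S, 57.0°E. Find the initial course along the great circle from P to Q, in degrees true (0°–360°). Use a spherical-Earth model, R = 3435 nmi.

174.6°

N = sin Δλ·cos φ₂ = +0.0753;  D = cos φ₁ sin φ₂ − sin φ₁ cos φ₂ cos Δλ = -0.7975
initial course = atan2(N, D) = 174.60°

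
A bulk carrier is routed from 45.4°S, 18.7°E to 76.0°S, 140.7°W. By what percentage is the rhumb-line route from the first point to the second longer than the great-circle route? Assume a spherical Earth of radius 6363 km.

Great circle: σ = 1.0100 rad → d_gc = Rσ = 6426.6 km
Rhumb: Δφ = -0.5341, Δλ = -2.7821, Δψ = -1.2060, q = Δφ/Δψ = 0.4428 → d_rh = R√(Δφ²+q²Δλ²) = 8544.0 km
Excess = (8544.0 − 6426.6) / 6426.6 = 2117.4 / 6426.6 = 32.947% ≈ 32.9%

32.9%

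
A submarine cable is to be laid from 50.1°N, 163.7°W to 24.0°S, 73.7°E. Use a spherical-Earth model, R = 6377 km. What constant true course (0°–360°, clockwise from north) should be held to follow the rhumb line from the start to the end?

Δψ = ln[tan(π/4+φ₂/2)/tan(π/4+φ₁/2)] = -1.4451
Δλ = -2.1398 rad (taken the short way round)
course = atan2(Δλ, Δψ) = 235.97°

236.0°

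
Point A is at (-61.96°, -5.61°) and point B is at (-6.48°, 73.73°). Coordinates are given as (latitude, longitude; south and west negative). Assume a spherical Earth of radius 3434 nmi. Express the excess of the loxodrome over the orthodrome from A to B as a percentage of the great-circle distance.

3.4%

Great circle: σ = 1.3837 rad → d_gc = Rσ = 4751.6 nmi
Rhumb: Δφ = +0.9683, Δλ = +1.3847, Δψ = +1.2742, q = Δφ/Δψ = 0.7600 → d_rh = R√(Δφ²+q²Δλ²) = 4910.8 nmi
Excess = (4910.8 − 4751.6) / 4751.6 = 159.2 / 4751.6 = 3.3505% ≈ 3.4%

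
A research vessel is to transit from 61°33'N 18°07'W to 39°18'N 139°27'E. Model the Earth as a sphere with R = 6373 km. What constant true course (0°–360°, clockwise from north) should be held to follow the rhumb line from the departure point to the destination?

102.8°

Δψ = ln[tan(π/4+φ₂/2)/tan(π/4+φ₁/2)] = -0.6253
Δλ = +2.7501 rad (taken the short way round)
course = atan2(Δλ, Δψ) = 102.81°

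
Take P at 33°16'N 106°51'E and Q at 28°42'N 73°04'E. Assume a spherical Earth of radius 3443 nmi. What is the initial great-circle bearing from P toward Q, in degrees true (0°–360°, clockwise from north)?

270.2°

N = sin Δλ·cos φ₂ = -0.4877;  D = cos φ₁ sin φ₂ − sin φ₁ cos φ₂ cos Δλ = +0.0016
initial course = atan2(N, D) = 270.19°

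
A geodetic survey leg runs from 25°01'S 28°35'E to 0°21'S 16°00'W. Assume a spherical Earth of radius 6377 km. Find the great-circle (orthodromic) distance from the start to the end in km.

cos σ = sin φ₁ sin φ₂ + cos φ₁ cos φ₂ cos Δλ
      = sin(-25.02°)sin(-0.35°) + cos(-25.02°)cos(-0.35°)cos(-44.58°) = 0.6480
σ = 49.610° → d = Rσ = 6377·0.86586 = 5522 km

5522 km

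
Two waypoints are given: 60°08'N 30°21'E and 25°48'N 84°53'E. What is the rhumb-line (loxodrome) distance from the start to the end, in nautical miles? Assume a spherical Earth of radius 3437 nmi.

3081 nmi

Δψ = ln[tan(π/4+φ₂/2)/tan(π/4+φ₁/2)] = -0.8553;  Δφ = -0.5992 rad,  Δλ = +0.9518 rad
q = Δφ/Δψ = 0.7006
d = R·√(Δφ² + q²Δλ²) = 3437·0.89652 = 3081 nmi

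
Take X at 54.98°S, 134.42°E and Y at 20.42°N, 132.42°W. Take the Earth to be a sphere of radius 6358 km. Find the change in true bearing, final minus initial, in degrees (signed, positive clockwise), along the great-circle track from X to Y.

-43.3°

Initial bearing θ₁ = atan2(sin Δλ cos φ₂, cos φ₁ sin φ₂ − sin φ₁ cos φ₂ cos Δλ) = 80.42°
Final bearing θ₂ = (initial bearing from the destination back to the start) + 180° = 37.14°
Δθ = θ₂ − θ₁ = -43.3°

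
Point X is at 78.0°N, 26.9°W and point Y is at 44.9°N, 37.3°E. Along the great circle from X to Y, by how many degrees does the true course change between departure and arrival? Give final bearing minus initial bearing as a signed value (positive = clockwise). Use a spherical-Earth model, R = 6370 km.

+59.8°

Initial bearing θ₁ = atan2(sin Δλ cos φ₂, cos φ₁ sin φ₂ − sin φ₁ cos φ₂ cos Δλ) = 103.64°
Final bearing θ₂ = (initial bearing from the destination back to the start) + 180° = 163.43°
Δθ = θ₂ − θ₁ = +59.8°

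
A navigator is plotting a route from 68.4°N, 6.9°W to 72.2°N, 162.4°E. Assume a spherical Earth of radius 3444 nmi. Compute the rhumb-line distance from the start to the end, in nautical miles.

3428 nmi

Δψ = ln[tan(π/4+φ₂/2)/tan(π/4+φ₁/2)] = +0.1973;  Δφ = +0.0663 rad,  Δλ = +2.9548 rad
q = Δφ/Δψ = 0.3361
d = R·√(Δφ² + q²Δλ²) = 3444·0.99524 = 3428 nmi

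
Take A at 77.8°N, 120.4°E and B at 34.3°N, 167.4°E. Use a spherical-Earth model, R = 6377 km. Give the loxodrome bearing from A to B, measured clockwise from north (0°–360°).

152.8°

Δψ = ln[tan(π/4+φ₂/2)/tan(π/4+φ₁/2)] = -1.5982
Δλ = +0.8203 rad (taken the short way round)
course = atan2(Δλ, Δψ) = 152.83°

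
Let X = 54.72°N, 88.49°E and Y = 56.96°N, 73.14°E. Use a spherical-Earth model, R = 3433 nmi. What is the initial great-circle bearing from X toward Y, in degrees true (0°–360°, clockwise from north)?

290.8°

N = sin Δλ·cos φ₂ = -0.1443;  D = cos φ₁ sin φ₂ − sin φ₁ cos φ₂ cos Δλ = +0.0550
initial course = atan2(N, D) = 290.85°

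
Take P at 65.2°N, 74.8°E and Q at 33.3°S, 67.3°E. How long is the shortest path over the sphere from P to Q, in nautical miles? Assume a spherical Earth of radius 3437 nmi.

cos σ = sin φ₁ sin φ₂ + cos φ₁ cos φ₂ cos Δλ
      = sin(65.20°)sin(-33.30°) + cos(65.20°)cos(-33.30°)cos(-7.50°) = -0.1508
σ = 98.674° → d = Rσ = 3437·1.72218 = 5919 nmi

5919 nmi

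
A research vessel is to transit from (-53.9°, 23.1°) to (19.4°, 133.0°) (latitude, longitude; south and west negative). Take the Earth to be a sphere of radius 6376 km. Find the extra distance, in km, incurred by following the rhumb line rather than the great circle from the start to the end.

Great circle: cos σ = sin φ₁ sin φ₂ + cos φ₁ cos φ₂ cos Δλ,  σ = 2.0460 rad → d_gc = 13045.5 km
Rhumb line: Δψ = +1.4665, q = Δφ/Δψ = 0.8724, d_rh = R√(Δφ²+q²Δλ²) = 13430.1 km
Excess = 13430.1 − 13045.5 = 384.6 ≈ 385 km

385 km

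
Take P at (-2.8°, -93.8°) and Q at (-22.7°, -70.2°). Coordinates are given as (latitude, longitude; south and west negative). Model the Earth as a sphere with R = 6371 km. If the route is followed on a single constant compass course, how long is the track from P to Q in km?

3373 km

Rhumb course C = atan2(Δλ, Δψ) with Δψ = ln[tan(π/4+φ₂/2)/tan(π/4+φ₁/2)] = -0.3581, Δλ = +0.4119 → C = 131.00°
d = R·|Δφ| / |cos C| = 6371·0.34732 / 0.65610 = 3373 km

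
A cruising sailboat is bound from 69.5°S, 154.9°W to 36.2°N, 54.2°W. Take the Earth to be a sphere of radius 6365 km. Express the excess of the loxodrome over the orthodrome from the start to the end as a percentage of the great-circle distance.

3.1%

Great circle: σ = 2.2214 rad → d_gc = Rσ = 14139.3 km
Rhumb: Δφ = +1.8448, Δλ = +1.7575, Δψ = +2.3888, q = Δφ/Δψ = 0.7723 → d_rh = R√(Δφ²+q²Δλ²) = 14578.0 km
Excess = (14578.0 − 14139.3) / 14139.3 = 438.7 / 14139.3 = 3.10% ≈ 3.1%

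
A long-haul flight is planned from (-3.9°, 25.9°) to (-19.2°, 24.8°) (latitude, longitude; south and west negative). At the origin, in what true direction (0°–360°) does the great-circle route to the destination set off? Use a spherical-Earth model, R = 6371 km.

N = sin Δλ·cos φ₂ = -0.0181;  D = cos φ₁ sin φ₂ − sin φ₁ cos φ₂ cos Δλ = -0.2639
initial course = atan2(N, D) = 183.93°

183.9°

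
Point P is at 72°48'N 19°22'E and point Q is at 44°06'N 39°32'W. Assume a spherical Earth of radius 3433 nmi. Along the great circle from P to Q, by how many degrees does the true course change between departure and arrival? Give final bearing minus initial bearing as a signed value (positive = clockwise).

-52.8°

Initial bearing θ₁ = atan2(sin Δλ cos φ₂, cos φ₁ sin φ₂ − sin φ₁ cos φ₂ cos Δλ) = 256.42°
Final bearing θ₂ = (initial bearing from the destination back to the start) + 180° = 203.59°
Δθ = θ₂ − θ₁ = -52.8°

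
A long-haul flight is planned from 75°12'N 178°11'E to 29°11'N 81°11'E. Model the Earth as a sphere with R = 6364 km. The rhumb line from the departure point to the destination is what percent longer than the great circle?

Great circle: σ = 1.1105 rad → d_gc = Rσ = 7067.0 km
Rhumb: Δφ = -0.8031, Δλ = -1.6930, Δψ = -1.5083, q = Δφ/Δψ = 0.5325 → d_rh = R√(Δφ²+q²Δλ²) = 7683.7 km
Excess = (7683.7 − 7067.0) / 7067.0 = 616.7 / 7067.0 = 8.73% ≈ 8.7%

8.7%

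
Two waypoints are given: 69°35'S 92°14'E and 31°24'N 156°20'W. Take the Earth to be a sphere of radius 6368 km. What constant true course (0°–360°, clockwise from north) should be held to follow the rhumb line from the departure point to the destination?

40.3°

Meridional parts: M(φ₁)=-1.7144, M(φ₂)=+0.5777 → ΔM = +2.2921;  Δλ = +1.9449 rad
tan C = Δλ / ΔM = +0.8485 → C = 40.32°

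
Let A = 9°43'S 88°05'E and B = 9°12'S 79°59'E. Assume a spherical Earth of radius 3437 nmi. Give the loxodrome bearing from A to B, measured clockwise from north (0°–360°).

273.7°

Meridional parts: M(φ₁)=-0.1704, M(φ₂)=-0.1613 → ΔM = +0.0091;  Δλ = -0.1414 rad
tan C = Δλ / ΔM = -15.4642 → C = 273.70°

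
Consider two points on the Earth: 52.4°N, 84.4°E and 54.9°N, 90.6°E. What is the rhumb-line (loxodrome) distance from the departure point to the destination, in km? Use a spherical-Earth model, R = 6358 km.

493 km

Δψ = ln[tan(π/4+φ₂/2)/tan(π/4+φ₁/2)] = +0.0736;  Δφ = +0.0436 rad,  Δλ = +0.1082 rad
q = Δφ/Δψ = 0.5925
d = R·√(Δφ² + q²Δλ²) = 6358·0.07755 = 493 km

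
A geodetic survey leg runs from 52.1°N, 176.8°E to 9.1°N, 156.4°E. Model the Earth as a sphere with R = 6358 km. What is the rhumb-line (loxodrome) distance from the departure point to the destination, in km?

5124 km

Rhumb course C = atan2(Δλ, Δψ) with Δψ = ln[tan(π/4+φ₂/2)/tan(π/4+φ₁/2)] = -0.9095, Δλ = -0.3560 → C = 201.38°
d = R·|Δφ| / |cos C| = 6358·0.75049 / 0.93119 = 5124 km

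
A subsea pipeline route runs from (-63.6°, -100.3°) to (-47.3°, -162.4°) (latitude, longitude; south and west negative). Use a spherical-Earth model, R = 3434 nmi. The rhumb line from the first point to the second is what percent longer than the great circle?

3.5%

Great circle: σ = 0.6446 rad → d_gc = Rσ = 2213.4 nmi
Rhumb: Δφ = +0.2845, Δλ = -1.0838, Δψ = +0.5108, q = Δφ/Δψ = 0.5570 → d_rh = R√(Δφ²+q²Δλ²) = 2291.7 nmi
Excess = (2291.7 − 2213.4) / 2213.4 = 78.3 / 2213.4 = 3.54% ≈ 3.5%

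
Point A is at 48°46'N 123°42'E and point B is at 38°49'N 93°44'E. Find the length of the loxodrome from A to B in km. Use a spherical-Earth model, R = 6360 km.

Rhumb course C = atan2(Δλ, Δψ) with Δψ = ln[tan(π/4+φ₂/2)/tan(π/4+φ₁/2)] = -0.2414, Δλ = -0.5230 → C = 245.22°
d = R·|Δφ| / |cos C| = 6360·0.17366 / 0.41912 = 2635 km

2635 km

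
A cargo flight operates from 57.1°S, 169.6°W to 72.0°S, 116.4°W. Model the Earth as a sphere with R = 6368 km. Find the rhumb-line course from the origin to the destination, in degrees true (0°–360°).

Δψ = ln[tan(π/4+φ₂/2)/tan(π/4+φ₁/2)] = -0.6228
Δλ = +0.9285 rad (taken the short way round)
course = atan2(Δλ, Δψ) = 123.85°

123.9°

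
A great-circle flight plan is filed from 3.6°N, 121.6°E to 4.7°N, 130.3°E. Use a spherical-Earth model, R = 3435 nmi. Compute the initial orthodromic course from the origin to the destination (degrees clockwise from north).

θ = atan2( sin Δλ·cos φ₂ ,  cos φ₁ sin φ₂ − sin φ₁ cos φ₂ cos Δλ )
  = atan2(+0.1508, +0.0199) = 82.47°

82.5°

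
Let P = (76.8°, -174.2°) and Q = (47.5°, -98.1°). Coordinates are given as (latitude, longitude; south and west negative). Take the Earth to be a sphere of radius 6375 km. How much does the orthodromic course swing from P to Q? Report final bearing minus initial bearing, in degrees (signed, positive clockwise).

Initial bearing θ₁ = atan2(sin Δλ cos φ₂, cos φ₁ sin φ₂ − sin φ₁ cos φ₂ cos Δλ) = 89.10°
Final bearing θ₂ = (initial bearing from the destination back to the start) + 180° = 160.25°
Δθ = θ₂ − θ₁ = +71.2°

+71.2°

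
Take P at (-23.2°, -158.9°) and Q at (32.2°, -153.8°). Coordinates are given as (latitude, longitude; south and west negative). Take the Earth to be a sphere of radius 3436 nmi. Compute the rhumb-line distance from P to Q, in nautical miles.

Rhumb course C = atan2(Δλ, Δψ) with Δψ = ln[tan(π/4+φ₂/2)/tan(π/4+φ₁/2)] = +1.0106, Δλ = +0.0890 → C = 5.03°
d = R·|Δφ| / |cos C| = 3436·0.96691 / 0.99614 = 3335 nmi

3335 nmi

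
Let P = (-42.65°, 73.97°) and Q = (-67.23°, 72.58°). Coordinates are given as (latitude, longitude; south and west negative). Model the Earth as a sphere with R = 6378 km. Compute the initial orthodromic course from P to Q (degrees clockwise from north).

181.3°

θ = atan2( sin Δλ·cos φ₂ ,  cos φ₁ sin φ₂ − sin φ₁ cos φ₂ cos Δλ )
  = atan2(-0.0094, -0.4160) = 181.29°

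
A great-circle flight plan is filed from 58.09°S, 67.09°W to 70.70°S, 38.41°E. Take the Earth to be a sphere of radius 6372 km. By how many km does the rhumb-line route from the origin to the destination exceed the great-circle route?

Great circle: cos σ = sin φ₁ sin φ₂ + cos φ₁ cos φ₂ cos Δλ,  σ = 0.7159 rad → d_gc = 4561.9 km
Rhumb line: Δψ = -0.5196, q = Δφ/Δψ = 0.4236, d_rh = R√(Δφ²+q²Δλ²) = 5163.6 km
Excess = 5163.6 − 4561.9 = 601.7 ≈ 602 km

602 km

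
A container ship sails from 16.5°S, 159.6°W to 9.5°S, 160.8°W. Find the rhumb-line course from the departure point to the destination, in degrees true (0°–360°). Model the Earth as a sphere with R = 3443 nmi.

Meridional parts: M(φ₁)=-0.2920, M(φ₂)=-0.1666 → ΔM = +0.1255;  Δλ = -0.0209 rad
tan C = Δλ / ΔM = -0.1669 → C = 350.52°

350.5°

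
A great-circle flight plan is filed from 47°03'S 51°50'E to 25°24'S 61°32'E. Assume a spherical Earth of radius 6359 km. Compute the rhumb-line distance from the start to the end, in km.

2551 km

Rhumb course C = atan2(Δλ, Δψ) with Δψ = ln[tan(π/4+φ₂/2)/tan(π/4+φ₁/2)] = +0.4743, Δλ = +0.1693 → C = 19.64°
d = R·|Δφ| / |cos C| = 6359·0.37786 / 0.94181 = 2551 km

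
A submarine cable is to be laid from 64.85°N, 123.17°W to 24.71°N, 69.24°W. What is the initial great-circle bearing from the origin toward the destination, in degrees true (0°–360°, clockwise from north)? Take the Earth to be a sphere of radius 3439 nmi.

112.7°

N = sin Δλ·cos φ₂ = +0.7343;  D = cos φ₁ sin φ₂ − sin φ₁ cos φ₂ cos Δλ = -0.3065
initial course = atan2(N, D) = 112.66°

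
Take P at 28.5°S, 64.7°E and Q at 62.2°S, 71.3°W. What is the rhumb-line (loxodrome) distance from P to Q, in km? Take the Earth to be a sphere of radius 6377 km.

Δψ = ln[tan(π/4+φ₂/2)/tan(π/4+φ₁/2)] = -0.8771;  Δφ = -0.5882 rad,  Δλ = -2.3736 rad
q = Δφ/Δψ = 0.6706
d = R·√(Δφ² + q²Δλ²) = 6377·1.69686 = 10821 km

10821 km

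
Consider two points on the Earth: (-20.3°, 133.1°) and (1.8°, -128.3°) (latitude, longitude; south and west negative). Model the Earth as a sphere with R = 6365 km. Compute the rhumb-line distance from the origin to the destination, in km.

Δψ = ln[tan(π/4+φ₂/2)/tan(π/4+φ₁/2)] = +0.3934;  Δφ = +0.3857 rad,  Δλ = +1.7209 rad
q = Δφ/Δψ = 0.9805
d = R·√(Δφ² + q²Δλ²) = 6365·1.73091 = 11017 km

11017 km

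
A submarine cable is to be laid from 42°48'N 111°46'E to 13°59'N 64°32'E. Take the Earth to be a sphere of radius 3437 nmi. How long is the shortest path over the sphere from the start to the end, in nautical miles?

Haversine: a = sin²(Δφ/2)+cos φ₁ cos φ₂ sin²(Δλ/2) = 0.17619;  σ = 2·atan2(√a,√(1−a))
σ = 49.637° → d = Rσ = 3437·0.86633 = 2978 nmi

2978 nmi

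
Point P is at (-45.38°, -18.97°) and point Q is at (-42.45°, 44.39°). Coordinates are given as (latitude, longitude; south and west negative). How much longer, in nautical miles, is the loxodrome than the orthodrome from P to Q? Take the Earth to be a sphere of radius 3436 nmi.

71 nmi

Great circle: cos σ = sin φ₁ sin φ₂ + cos φ₁ cos φ₂ cos Δλ,  σ = 0.7773 rad → d_gc = 2670.8 nmi
Rhumb line: Δψ = +0.0710, q = Δφ/Δψ = 0.7201, d_rh = R√(Δφ²+q²Δλ²) = 2741.9 nmi
Excess = 2741.9 − 2670.8 = 71.1 ≈ 71 nmi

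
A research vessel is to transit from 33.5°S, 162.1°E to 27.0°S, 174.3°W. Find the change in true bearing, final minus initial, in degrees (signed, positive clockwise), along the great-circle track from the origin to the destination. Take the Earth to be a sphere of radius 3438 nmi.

Initial bearing θ₁ = atan2(sin Δλ cos φ₂, cos φ₁ sin φ₂ − sin φ₁ cos φ₂ cos Δλ) = 78.58°
Final bearing θ₂ = (initial bearing from the destination back to the start) + 180° = 66.54°
Δθ = θ₂ − θ₁ = -12.0°

-12.0°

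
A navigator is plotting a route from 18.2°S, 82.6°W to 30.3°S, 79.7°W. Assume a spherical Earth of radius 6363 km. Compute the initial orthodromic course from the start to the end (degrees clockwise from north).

168.2°

θ = atan2( sin Δλ·cos φ₂ ,  cos φ₁ sin φ₂ − sin φ₁ cos φ₂ cos Δλ )
  = atan2(+0.0437, -0.2100) = 168.25°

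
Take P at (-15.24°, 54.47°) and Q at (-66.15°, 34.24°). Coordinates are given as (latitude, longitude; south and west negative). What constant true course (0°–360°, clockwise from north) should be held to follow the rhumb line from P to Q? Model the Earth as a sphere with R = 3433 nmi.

Meridional parts: M(φ₁)=-0.2692, M(φ₂)=-1.5550 → ΔM = -1.2858;  Δλ = -0.3531 rad
tan C = Δλ / ΔM = +0.2746 → C = 195.35°

195.4°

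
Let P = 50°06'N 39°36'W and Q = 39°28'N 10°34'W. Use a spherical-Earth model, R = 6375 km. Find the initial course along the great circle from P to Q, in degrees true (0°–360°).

106.4°

N = sin Δλ·cos φ₂ = +0.3747;  D = cos φ₁ sin φ₂ − sin φ₁ cos φ₂ cos Δλ = -0.1101
initial course = atan2(N, D) = 106.38°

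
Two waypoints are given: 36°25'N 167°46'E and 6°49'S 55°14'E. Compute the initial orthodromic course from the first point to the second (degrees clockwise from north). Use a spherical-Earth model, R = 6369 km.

278.1°

N = sin Δλ·cos φ₂ = -0.9171;  D = cos φ₁ sin φ₂ − sin φ₁ cos φ₂ cos Δλ = +0.1304
initial course = atan2(N, D) = 278.09°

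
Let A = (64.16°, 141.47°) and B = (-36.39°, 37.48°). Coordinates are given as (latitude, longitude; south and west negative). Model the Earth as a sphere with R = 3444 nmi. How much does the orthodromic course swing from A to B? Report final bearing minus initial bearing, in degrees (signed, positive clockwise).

Initial bearing θ₁ = atan2(sin Δλ cos φ₂, cos φ₁ sin φ₂ − sin φ₁ cos φ₂ cos Δλ) = 263.90°
Final bearing θ₂ = (initial bearing from the destination back to the start) + 180° = 212.57°
Δθ = θ₂ − θ₁ = -51.3°

-51.3°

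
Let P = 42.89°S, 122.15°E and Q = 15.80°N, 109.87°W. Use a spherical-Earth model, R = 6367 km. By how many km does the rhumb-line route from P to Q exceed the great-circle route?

408 km

Great circle: cos σ = sin φ₁ sin φ₂ + cos φ₁ cos φ₂ cos Δλ,  σ = 2.2385 rad → d_gc = 14252.2 km
Rhumb line: Δψ = +1.1095, q = Δφ/Δψ = 0.9232, d_rh = R√(Δφ²+q²Δλ²) = 14660.2 km
Excess = 14660.2 − 14252.2 = 408.0 ≈ 408 km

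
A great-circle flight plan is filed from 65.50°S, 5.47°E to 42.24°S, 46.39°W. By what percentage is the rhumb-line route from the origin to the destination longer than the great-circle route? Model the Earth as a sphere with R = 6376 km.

Great circle: σ = 0.6413 rad → d_gc = Rσ = 4089.0 km
Rhumb: Δφ = +0.4060, Δλ = -0.9051, Δψ = +0.7125, q = Δφ/Δψ = 0.5698 → d_rh = R√(Δφ²+q²Δλ²) = 4184.8 km
Excess = (4184.8 − 4089.0) / 4089.0 = 95.8 / 4089.0 = 2.34% ≈ 2.3%

2.3%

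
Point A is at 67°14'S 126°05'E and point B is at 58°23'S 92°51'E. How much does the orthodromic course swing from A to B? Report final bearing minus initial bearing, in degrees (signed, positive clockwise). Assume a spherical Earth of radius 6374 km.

Initial bearing θ₁ = atan2(sin Δλ cos φ₂, cos φ₁ sin φ₂ − sin φ₁ cos φ₂ cos Δλ) = 284.59°
Final bearing θ₂ = (initial bearing from the destination back to the start) + 180° = 314.41°
Δθ = θ₂ − θ₁ = +29.8°

+29.8°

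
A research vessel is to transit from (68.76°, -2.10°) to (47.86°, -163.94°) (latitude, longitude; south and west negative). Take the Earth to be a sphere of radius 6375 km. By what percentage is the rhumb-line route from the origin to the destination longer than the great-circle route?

Great circle: σ = 1.0926 rad → d_gc = Rσ = 6965.3 km
Rhumb: Δφ = -0.3648, Δλ = -2.8246, Δψ = -0.7201, q = Δφ/Δψ = 0.5065 → d_rh = R√(Δφ²+q²Δλ²) = 9413.1 km
Excess = (9413.1 − 6965.3) / 6965.3 = 2447.8 / 6965.3 = 35.14% ≈ 35.1%

35.1%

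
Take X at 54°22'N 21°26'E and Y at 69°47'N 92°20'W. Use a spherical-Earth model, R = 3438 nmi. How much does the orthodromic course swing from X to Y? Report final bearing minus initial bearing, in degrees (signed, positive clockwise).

-107.6°

At departure: θ₁ = atan2(sin Δλ cos φ₂, cos φ₁ sin φ₂ − sin φ₁ cos φ₂ cos Δλ) = 334.39°
At arrival: θ₂ = atan2(sin Δλ cos φ₁, −cos φ₂ sin φ₁ + sin φ₂ cos φ₁ cos Δλ) = 226.77°
Δθ = θ₂ − θ₁ = -107.6°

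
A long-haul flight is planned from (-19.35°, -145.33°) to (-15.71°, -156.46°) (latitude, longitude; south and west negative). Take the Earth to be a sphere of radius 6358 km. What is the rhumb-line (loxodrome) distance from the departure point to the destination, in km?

Rhumb course C = atan2(Δλ, Δψ) with Δψ = ln[tan(π/4+φ₂/2)/tan(π/4+φ₁/2)] = +0.0666, Δλ = -0.1943 → C = 288.93°
d = R·|Δφ| / |cos C| = 6358·0.06353 / 0.32448 = 1245 km

1245 km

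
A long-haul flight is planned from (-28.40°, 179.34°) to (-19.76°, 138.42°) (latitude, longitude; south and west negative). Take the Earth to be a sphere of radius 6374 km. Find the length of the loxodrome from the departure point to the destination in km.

4260 km

Δψ = ln[tan(π/4+φ₂/2)/tan(π/4+φ₁/2)] = +0.1654;  Δφ = +0.1508 rad,  Δλ = -0.7142 rad
q = Δφ/Δψ = 0.9118
d = R·√(Δφ² + q²Δλ²) = 6374·0.66840 = 4260 km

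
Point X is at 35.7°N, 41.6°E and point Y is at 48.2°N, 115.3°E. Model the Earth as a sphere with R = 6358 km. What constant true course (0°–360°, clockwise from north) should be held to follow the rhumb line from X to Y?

77.1°

Δψ = ln[tan(π/4+φ₂/2)/tan(π/4+φ₁/2)] = +0.2949
Δλ = +1.2863 rad (taken the short way round)
course = atan2(Δλ, Δψ) = 77.09°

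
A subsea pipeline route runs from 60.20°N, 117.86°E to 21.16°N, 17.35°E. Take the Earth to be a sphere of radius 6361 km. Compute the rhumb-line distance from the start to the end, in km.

9132 km

Δψ = ln[tan(π/4+φ₂/2)/tan(π/4+φ₁/2)] = -0.9460;  Δφ = -0.6814 rad,  Δλ = -1.7542 rad
q = Δφ/Δψ = 0.7203
d = R·√(Δφ² + q²Δλ²) = 6361·1.43559 = 9132 km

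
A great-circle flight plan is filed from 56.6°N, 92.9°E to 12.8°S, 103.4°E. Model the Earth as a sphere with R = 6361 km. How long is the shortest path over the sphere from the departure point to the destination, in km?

cos σ = sin φ₁ sin φ₂ + cos φ₁ cos φ₂ cos Δλ
      = sin(56.60°)sin(-12.80°) + cos(56.60°)cos(-12.80°)cos(10.50°) = 0.3429
σ = 69.949° → d = Rσ = 6361·1.22084 = 7766 km

7766 km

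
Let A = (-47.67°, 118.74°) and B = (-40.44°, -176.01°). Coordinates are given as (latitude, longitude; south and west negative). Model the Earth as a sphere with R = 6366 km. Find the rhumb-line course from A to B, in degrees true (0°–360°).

Δψ = ln[tan(π/4+φ₂/2)/tan(π/4+φ₁/2)] = +0.1759
Δλ = +1.1388 rad (taken the short way round)
course = atan2(Δλ, Δψ) = 81.22°

81.2°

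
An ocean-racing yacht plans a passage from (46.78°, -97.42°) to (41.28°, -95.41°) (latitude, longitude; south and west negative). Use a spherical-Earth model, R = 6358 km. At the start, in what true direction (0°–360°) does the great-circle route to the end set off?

164.6°

θ = atan2( sin Δλ·cos φ₂ ,  cos φ₁ sin φ₂ − sin φ₁ cos φ₂ cos Δλ )
  = atan2(+0.0264, -0.0955) = 164.57°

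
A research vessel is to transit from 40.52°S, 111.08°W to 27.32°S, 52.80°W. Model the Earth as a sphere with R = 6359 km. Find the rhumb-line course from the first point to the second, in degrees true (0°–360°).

74.7°

Meridional parts: M(φ₁)=-0.7748, M(φ₂)=-0.4960 → ΔM = +0.2788;  Δλ = +1.0172 rad
tan C = Δλ / ΔM = +3.6483 → C = 74.67°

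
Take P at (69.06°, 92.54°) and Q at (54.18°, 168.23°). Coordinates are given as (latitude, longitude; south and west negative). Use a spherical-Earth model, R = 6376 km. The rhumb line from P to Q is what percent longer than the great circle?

Great circle: σ = 0.6283 rad → d_gc = Rσ = 4006.3 km
Rhumb: Δφ = -0.2597, Δλ = +1.3210, Δψ = -0.5590, q = Δφ/Δψ = 0.4646 → d_rh = R√(Δφ²+q²Δλ²) = 4249.4 km
Excess = (4249.4 − 4006.3) / 4006.3 = 243.1 / 4006.3 = 6.07% ≈ 6.1%

6.1%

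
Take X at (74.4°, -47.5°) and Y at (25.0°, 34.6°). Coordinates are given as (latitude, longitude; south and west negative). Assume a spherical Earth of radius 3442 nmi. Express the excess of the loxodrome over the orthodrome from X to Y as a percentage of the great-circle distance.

5.8%

Great circle: σ = 1.1146 rad → d_gc = Rσ = 3836.4 nmi
Rhumb: Δφ = -0.8622, Δλ = +1.4329, Δψ = -1.5370, q = Δφ/Δψ = 0.5609 → d_rh = R√(Δφ²+q²Δλ²) = 4057.3 nmi
Excess = (4057.3 − 3836.4) / 3836.4 = 220.9 / 3836.4 = 5.76% ≈ 5.8%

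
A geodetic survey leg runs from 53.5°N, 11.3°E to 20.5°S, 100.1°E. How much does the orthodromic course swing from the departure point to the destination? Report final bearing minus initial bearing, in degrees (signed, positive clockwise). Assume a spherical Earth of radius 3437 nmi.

Initial bearing θ₁ = atan2(sin Δλ cos φ₂, cos φ₁ sin φ₂ − sin φ₁ cos φ₂ cos Δλ) = 103.46°
Final bearing θ₂ = (initial bearing from the destination back to the start) + 180° = 141.86°
Δθ = θ₂ − θ₁ = +38.4°

+38.4°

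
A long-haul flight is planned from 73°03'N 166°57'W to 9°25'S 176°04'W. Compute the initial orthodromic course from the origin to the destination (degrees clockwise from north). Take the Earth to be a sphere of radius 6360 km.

189.1°

N = sin Δλ·cos φ₂ = -0.1563;  D = cos φ₁ sin φ₂ − sin φ₁ cos φ₂ cos Δλ = -0.9794
initial course = atan2(N, D) = 189.07°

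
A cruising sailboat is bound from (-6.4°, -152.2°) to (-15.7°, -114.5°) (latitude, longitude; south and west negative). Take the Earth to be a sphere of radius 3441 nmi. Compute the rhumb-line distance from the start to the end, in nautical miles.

Δψ = ln[tan(π/4+φ₂/2)/tan(π/4+φ₁/2)] = -0.1656;  Δφ = -0.1623 rad,  Δλ = +0.6580 rad
q = Δφ/Δψ = 0.9803
d = R·√(Δφ² + q²Δλ²) = 3441·0.66514 = 2289 nmi

2289 nmi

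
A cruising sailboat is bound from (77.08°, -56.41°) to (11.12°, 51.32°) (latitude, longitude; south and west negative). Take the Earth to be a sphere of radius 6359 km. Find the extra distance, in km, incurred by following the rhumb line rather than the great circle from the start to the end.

Great circle: cos σ = sin φ₁ sin φ₂ + cos φ₁ cos φ₂ cos Δλ,  σ = 1.4493 rad → d_gc = 9216.3 km
Rhumb line: Δψ = -1.9830, q = Δφ/Δψ = 0.5805, d_rh = R√(Δφ²+q²Δλ²) = 10088.1 km
Excess = 10088.1 − 9216.3 = 871.8 ≈ 872 km

872 km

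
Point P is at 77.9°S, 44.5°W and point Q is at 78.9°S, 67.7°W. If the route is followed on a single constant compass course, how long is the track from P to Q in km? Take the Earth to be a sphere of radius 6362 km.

Δψ = ln[tan(π/4+φ₂/2)/tan(π/4+φ₁/2)] = -0.0869;  Δφ = -0.0175 rad,  Δλ = -0.4049 rad
q = Δφ/Δψ = 0.2010
d = R·√(Δφ² + q²Δλ²) = 6362·0.08322 = 529 km

529 km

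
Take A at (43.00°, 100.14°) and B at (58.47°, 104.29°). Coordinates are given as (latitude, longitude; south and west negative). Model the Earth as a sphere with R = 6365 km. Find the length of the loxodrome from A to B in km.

Rhumb course C = atan2(Δλ, Δψ) with Δψ = ln[tan(π/4+φ₂/2)/tan(π/4+φ₁/2)] = +0.4319, Δλ = +0.0724 → C = 9.52°
d = R·|Δφ| / |cos C| = 6365·0.27000 / 0.98623 = 1743 km

1743 km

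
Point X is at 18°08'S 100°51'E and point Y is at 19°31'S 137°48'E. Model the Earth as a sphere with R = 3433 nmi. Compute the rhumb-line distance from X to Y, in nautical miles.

2097 nmi

Δψ = ln[tan(π/4+φ₂/2)/tan(π/4+φ₁/2)] = -0.0255;  Δφ = -0.0241 rad,  Δλ = +0.6449 rad
q = Δφ/Δψ = 0.9465
d = R·√(Δφ² + q²Δλ²) = 3433·0.61086 = 2097 nmi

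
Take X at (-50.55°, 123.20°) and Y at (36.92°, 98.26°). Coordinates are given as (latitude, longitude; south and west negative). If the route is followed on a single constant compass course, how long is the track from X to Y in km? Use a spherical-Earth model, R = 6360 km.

Rhumb course C = atan2(Δλ, Δψ) with Δψ = ln[tan(π/4+φ₂/2)/tan(π/4+φ₁/2)] = +1.7199, Δλ = -0.4353 → C = 345.80°
d = R·|Δφ| / |cos C| = 6360·1.52664 / 0.96944 = 10016 km

10016 km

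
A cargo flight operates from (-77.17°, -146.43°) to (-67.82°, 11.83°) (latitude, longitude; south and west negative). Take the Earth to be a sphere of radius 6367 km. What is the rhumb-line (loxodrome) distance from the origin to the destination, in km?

5267 km

Δψ = ln[tan(π/4+φ₂/2)/tan(π/4+φ₁/2)] = +0.5558;  Δφ = +0.1632 rad,  Δλ = +2.7622 rad
q = Δφ/Δψ = 0.2936
d = R·√(Δφ² + q²Δλ²) = 6367·0.82723 = 5267 km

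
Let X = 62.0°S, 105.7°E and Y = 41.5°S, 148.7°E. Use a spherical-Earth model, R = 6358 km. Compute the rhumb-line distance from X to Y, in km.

3675 km

Rhumb course C = atan2(Δλ, Δψ) with Δψ = ln[tan(π/4+φ₂/2)/tan(π/4+φ₁/2)] = +0.5915, Δλ = +0.7505 → C = 51.76°
d = R·|Δφ| / |cos C| = 6358·0.35779 / 0.61901 = 3675 km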